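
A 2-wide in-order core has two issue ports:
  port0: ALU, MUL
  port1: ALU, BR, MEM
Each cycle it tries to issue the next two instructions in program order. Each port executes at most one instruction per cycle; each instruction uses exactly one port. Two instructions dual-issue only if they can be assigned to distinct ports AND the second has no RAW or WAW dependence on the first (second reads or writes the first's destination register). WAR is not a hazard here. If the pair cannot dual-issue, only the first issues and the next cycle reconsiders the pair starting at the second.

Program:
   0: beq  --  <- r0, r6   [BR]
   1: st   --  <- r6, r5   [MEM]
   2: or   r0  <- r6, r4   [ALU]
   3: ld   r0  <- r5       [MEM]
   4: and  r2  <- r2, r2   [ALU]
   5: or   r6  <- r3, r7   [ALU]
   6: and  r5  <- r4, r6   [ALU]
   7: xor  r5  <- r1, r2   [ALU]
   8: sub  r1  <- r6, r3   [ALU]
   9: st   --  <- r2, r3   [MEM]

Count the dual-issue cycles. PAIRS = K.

[0] i0  beq  -- no-port BR/MEM
[1] i1,i2  st or  -- dual
[2] i3,i4  ld and  -- dual
[3] i5  or  -- RAW r6
[4] i6  and  -- WAW r5
[5] i7,i8  xor sub  -- dual
[6] i9  st  -- tail

PAIRS = 3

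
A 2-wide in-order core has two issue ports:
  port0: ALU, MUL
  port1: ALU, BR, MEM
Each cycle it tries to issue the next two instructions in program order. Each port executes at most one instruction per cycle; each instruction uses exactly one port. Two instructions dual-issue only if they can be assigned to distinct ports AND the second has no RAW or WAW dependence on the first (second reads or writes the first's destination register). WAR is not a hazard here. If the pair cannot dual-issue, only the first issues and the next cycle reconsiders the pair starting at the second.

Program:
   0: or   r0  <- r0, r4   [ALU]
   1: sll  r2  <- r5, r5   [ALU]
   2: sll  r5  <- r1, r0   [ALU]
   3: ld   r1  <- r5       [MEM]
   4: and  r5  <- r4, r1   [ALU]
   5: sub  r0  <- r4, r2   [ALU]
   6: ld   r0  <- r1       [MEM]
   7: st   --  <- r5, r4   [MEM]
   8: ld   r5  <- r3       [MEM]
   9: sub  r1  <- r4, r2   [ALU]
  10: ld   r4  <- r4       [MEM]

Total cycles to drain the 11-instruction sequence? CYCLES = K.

CYCLES = 8

  cy0 -> i0+i1 (or.ALU sll.ALU) dual
  cy1 -> i2 (sll.ALU) RAW r5
  cy2 -> i3 (ld.MEM) RAW r1
  cy3 -> i4+i5 (and.ALU sub.ALU) dual
  cy4 -> i6 (ld.MEM) no-port MEM/MEM
  cy5 -> i7 (st.MEM) no-port MEM/MEM
  cy6 -> i8+i9 (ld.MEM sub.ALU) dual
  cy7 -> i10 (ld.MEM) tail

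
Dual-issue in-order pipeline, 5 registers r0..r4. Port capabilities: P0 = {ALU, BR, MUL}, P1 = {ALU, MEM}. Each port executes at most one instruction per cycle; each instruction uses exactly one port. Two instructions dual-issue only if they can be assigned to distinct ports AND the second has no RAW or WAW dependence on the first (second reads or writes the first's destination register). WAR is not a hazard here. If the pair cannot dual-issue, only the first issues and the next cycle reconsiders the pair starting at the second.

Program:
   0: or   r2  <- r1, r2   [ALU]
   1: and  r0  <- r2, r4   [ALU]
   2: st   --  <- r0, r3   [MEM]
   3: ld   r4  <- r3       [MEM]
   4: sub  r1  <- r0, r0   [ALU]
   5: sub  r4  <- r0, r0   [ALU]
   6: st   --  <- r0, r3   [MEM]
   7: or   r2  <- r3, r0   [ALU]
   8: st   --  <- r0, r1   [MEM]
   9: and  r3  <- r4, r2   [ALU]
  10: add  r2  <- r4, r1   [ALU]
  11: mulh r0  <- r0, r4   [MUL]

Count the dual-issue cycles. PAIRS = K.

c0: i0 or.ALU  RAW r2
c1: i1 and.ALU  RAW r0
c2: i2 st.MEM  no-port MEM/MEM
c3: i3,i4 ld.MEM;sub.ALU  dual
c4: i5,i6 sub.ALU;st.MEM  dual
c5: i7,i8 or.ALU;st.MEM  dual
c6: i9,i10 and.ALU;add.ALU  dual
c7: i11 mulh.MUL  tail

PAIRS = 4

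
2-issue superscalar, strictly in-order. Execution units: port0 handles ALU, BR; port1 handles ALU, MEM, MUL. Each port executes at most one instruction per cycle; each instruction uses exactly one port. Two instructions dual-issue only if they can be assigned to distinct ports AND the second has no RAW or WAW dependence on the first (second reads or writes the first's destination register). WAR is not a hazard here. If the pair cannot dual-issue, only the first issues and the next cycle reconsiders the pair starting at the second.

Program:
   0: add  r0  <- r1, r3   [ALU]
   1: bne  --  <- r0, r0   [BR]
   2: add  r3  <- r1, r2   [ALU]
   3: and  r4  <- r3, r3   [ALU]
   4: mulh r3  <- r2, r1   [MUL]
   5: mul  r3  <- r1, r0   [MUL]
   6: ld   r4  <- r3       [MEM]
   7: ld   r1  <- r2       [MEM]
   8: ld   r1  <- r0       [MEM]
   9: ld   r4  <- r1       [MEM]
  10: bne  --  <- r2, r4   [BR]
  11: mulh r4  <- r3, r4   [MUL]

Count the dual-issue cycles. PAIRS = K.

PAIRS = 3

  cy0 -> i0 (add) RAW r0
  cy1 -> i1/i2 (bne+add) pair
  cy2 -> i3/i4 (and+mulh) pair
  cy3 -> i5 (mul) no-port MUL/MEM
  cy4 -> i6 (ld) no-port MEM/MEM
  cy5 -> i7 (ld) no-port MEM/MEM
  cy6 -> i8 (ld) no-port MEM/MEM
  cy7 -> i9 (ld) RAW r4
  cy8 -> i10/i11 (bne+mulh) pair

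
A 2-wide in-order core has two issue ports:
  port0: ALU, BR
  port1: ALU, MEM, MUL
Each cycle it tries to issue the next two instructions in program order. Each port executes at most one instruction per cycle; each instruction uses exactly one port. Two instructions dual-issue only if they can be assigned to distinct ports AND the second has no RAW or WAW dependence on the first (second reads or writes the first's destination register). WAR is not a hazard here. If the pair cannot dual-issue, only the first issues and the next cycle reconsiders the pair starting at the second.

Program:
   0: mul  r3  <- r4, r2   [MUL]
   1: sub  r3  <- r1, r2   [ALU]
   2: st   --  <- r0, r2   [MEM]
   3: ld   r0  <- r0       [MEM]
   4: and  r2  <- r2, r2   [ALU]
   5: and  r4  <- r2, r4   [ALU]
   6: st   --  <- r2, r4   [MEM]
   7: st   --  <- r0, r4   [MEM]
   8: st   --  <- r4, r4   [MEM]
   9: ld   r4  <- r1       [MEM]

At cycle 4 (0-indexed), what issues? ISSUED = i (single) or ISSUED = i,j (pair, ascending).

ISSUED = 6

  cy0 -> i0 (mul) WAW r3
  cy1 -> i1&i2 (sub+st) pair
  cy2 -> i3&i4 (ld+and) pair
  cy3 -> i5 (and) RAW r4
  cy4 -> i6 (st) no-port MEM/MEM
  cy5 -> i7 (st) no-port MEM/MEM
  cy6 -> i8 (st) no-port MEM/MEM
  cy7 -> i9 (ld) tail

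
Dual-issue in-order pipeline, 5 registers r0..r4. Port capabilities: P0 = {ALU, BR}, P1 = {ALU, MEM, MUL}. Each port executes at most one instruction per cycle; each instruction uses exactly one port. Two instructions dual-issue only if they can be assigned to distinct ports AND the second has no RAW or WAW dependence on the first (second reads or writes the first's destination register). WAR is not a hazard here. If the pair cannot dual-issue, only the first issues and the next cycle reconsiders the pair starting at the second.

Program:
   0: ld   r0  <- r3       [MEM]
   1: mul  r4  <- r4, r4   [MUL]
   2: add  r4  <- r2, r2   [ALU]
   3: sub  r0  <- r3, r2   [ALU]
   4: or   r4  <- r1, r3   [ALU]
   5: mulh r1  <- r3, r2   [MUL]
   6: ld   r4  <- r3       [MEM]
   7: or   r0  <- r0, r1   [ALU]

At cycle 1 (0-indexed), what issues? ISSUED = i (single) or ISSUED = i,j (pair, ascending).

0. ld @i0  | no-port MEM/MUL
1. mul @i1  | WAW r4
2. add/sub @i2+i3  | 2-wide
3. or/mulh @i4+i5  | 2-wide
4. ld/or @i6+i7  | 2-wide

ISSUED = 1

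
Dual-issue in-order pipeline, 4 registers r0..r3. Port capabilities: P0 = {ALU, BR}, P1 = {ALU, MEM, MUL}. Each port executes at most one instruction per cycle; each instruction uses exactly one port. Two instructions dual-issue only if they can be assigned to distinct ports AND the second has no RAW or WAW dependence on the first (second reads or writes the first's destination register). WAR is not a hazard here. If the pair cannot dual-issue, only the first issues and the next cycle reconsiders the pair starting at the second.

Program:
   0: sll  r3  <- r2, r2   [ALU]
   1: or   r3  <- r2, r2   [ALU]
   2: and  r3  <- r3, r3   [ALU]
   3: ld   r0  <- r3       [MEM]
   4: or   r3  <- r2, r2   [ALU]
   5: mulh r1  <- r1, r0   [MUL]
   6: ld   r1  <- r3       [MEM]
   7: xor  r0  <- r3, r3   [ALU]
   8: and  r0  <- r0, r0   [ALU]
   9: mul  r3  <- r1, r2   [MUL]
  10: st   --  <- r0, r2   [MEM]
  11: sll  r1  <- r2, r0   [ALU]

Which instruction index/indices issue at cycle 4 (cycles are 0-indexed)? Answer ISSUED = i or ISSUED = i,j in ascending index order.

ISSUED = 5

#0 head=0: sll i0 WAW r3
#1 head=1: or i1 RAW+WAW r3
#2 head=2: and i2 RAW r3
#3 head=3: ld/or i3&i4 dual
#4 head=5: mulh i5 no-port MUL/MEM
#5 head=6: ld/xor i6&i7 dual
#6 head=8: and/mul i8&i9 dual
#7 head=10: st/sll i10&i11 dual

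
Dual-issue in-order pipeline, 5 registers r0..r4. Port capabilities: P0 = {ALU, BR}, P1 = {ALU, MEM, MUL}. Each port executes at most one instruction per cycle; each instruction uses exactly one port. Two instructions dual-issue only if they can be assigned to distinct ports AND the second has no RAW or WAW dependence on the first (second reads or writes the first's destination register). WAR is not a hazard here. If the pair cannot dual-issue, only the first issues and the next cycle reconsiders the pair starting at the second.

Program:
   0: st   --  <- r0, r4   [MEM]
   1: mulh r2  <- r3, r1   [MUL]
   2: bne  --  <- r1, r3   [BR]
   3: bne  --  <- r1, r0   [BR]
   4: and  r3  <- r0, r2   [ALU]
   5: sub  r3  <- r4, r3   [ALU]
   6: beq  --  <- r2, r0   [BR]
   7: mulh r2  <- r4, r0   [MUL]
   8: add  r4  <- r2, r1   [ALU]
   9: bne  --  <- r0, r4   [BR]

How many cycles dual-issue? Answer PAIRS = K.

0. st.MEM @i0  | no-port MEM/MUL
1. mulh.MUL bne.BR @i1/i2  | 2-wide
2. bne.BR and.ALU @i3/i4  | 2-wide
3. sub.ALU beq.BR @i5/i6  | 2-wide
4. mulh.MUL @i7  | RAW r2
5. add.ALU @i8  | RAW r4
6. bne.BR @i9  | tail

PAIRS = 3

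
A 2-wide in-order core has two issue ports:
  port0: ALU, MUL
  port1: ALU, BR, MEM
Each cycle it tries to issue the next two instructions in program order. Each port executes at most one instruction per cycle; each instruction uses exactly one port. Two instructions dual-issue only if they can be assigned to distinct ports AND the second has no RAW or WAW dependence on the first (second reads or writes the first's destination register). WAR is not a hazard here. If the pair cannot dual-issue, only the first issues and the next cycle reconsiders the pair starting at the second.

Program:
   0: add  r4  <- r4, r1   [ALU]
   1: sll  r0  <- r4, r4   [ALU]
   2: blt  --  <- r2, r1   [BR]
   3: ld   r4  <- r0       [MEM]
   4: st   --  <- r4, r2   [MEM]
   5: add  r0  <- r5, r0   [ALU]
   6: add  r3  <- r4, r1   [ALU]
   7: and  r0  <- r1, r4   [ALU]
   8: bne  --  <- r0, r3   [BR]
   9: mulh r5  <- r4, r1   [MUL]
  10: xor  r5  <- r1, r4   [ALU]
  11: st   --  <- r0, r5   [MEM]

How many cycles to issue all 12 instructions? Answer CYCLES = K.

0. add.ALU @i0  | RAW r4
1. sll.ALU/blt.BR @i1&i2  | 2-wide
2. ld.MEM @i3  | no-port MEM/MEM
3. st.MEM/add.ALU @i4&i5  | 2-wide
4. add.ALU/and.ALU @i6&i7  | 2-wide
5. bne.BR/mulh.MUL @i8&i9  | 2-wide
6. xor.ALU @i10  | RAW r5
7. st.MEM @i11  | tail

CYCLES = 8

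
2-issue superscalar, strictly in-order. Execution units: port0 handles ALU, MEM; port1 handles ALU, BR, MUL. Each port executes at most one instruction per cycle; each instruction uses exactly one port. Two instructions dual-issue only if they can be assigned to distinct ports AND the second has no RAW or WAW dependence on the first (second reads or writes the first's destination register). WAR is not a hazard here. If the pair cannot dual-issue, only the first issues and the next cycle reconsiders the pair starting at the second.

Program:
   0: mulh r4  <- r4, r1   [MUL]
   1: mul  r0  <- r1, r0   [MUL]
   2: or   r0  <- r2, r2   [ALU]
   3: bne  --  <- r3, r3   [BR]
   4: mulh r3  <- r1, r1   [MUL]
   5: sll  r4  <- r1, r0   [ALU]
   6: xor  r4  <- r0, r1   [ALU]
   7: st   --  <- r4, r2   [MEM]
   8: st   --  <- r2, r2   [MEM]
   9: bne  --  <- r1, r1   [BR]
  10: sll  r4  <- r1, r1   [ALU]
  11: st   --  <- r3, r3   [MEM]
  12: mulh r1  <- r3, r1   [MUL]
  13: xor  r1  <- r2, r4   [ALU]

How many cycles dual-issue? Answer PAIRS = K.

t=0 i0:mulh ; no-port MUL/MUL
t=1 i1:mul ; WAW r0
t=2 i2+i3:or;bne ; dual
t=3 i4+i5:mulh;sll ; dual
t=4 i6:xor ; RAW r4
t=5 i7:st ; no-port MEM/MEM
t=6 i8+i9:st;bne ; dual
t=7 i10+i11:sll;st ; dual
t=8 i12:mulh ; WAW r1
t=9 i13:xor ; tail

PAIRS = 4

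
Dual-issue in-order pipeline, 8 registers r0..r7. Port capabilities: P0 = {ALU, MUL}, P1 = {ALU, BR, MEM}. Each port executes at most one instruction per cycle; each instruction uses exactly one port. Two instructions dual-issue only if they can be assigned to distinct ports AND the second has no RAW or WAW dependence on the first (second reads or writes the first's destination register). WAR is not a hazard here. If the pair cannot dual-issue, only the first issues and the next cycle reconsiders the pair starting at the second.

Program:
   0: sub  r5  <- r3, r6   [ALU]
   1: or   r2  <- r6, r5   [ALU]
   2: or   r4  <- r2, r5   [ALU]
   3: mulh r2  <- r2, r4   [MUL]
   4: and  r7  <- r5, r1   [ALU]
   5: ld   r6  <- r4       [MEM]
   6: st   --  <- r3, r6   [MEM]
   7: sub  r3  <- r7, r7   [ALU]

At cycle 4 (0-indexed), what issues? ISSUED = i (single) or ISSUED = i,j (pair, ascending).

ISSUED = 5

[0] i0  sub  -- RAW r5
[1] i1  or  -- RAW r2
[2] i2  or  -- RAW r4
[3] i3+i4  mulh/and  -- pair
[4] i5  ld  -- no-port MEM/MEM
[5] i6+i7  st/sub  -- pair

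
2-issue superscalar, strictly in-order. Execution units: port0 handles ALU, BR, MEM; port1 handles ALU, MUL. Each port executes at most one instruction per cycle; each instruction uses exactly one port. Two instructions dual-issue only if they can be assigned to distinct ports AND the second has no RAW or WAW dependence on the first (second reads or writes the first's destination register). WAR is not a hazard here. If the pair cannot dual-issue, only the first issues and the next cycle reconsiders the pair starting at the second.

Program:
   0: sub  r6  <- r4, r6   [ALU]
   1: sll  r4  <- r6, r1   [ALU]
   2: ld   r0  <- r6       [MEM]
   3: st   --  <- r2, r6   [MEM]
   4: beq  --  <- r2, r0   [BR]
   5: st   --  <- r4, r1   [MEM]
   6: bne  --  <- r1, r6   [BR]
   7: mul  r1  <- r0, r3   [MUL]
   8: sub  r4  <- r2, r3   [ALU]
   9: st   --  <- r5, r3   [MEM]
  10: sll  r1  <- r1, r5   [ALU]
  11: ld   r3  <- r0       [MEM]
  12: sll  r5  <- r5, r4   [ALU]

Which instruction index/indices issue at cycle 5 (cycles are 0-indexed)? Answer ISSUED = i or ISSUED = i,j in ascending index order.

ISSUED = 6,7

#0 head=0: sub.ALU i0 RAW r6
#1 head=1: sll.ALU ld.MEM i1&i2 pair
#2 head=3: st.MEM i3 no-port MEM/BR
#3 head=4: beq.BR i4 no-port BR/MEM
#4 head=5: st.MEM i5 no-port MEM/BR
#5 head=6: bne.BR mul.MUL i6&i7 pair
#6 head=8: sub.ALU st.MEM i8&i9 pair
#7 head=10: sll.ALU ld.MEM i10&i11 pair
#8 head=12: sll.ALU i12 tail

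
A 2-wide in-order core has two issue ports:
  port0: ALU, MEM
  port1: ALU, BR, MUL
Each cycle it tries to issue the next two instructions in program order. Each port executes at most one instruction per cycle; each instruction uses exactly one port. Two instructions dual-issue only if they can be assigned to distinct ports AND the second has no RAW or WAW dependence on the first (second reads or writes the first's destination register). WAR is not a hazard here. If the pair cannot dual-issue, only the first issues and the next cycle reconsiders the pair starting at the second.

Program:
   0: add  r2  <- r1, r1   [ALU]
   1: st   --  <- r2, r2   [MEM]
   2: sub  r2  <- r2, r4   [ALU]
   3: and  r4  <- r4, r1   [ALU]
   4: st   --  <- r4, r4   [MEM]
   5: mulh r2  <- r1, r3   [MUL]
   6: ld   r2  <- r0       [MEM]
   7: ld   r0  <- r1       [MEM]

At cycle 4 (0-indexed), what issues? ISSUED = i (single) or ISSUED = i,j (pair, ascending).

ISSUED = 6

#0 head=0: add i0 RAW r2
#1 head=1: st;sub i1+i2 pair
#2 head=3: and i3 RAW r4
#3 head=4: st;mulh i4+i5 pair
#4 head=6: ld i6 no-port MEM/MEM
#5 head=7: ld i7 tail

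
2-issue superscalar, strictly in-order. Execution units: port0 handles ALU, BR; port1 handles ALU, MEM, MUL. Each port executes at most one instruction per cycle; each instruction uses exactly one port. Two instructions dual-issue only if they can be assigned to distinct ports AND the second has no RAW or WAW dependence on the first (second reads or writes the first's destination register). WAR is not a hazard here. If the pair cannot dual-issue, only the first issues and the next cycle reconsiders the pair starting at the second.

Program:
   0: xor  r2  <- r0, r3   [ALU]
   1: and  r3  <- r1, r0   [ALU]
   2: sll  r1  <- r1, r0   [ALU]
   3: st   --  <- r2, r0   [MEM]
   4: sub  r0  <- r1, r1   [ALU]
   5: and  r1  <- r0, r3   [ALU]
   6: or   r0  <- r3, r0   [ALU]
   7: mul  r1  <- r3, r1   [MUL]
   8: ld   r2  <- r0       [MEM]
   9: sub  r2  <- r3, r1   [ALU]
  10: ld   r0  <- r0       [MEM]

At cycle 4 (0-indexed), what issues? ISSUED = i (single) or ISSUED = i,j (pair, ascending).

ISSUED = 7

c0: i0,i1 xor/and  2-wide
c1: i2,i3 sll/st  2-wide
c2: i4 sub  RAW r0
c3: i5,i6 and/or  2-wide
c4: i7 mul  no-port MUL/MEM
c5: i8 ld  WAW r2
c6: i9,i10 sub/ld  2-wide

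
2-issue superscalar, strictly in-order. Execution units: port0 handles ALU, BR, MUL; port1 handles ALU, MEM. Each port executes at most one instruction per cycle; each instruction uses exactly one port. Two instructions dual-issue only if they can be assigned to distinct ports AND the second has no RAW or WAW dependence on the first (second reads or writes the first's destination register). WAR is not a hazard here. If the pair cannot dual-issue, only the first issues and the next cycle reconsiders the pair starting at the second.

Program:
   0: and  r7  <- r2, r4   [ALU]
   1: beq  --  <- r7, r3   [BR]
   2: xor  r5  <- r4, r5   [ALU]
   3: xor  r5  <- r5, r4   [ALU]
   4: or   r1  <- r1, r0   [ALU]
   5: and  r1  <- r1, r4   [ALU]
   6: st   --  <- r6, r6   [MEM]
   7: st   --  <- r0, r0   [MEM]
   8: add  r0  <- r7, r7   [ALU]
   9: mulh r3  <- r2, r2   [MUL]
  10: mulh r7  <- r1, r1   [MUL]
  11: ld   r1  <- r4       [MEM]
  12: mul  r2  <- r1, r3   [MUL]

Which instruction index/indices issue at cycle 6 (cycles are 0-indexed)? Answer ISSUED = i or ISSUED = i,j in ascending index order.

ISSUED = 10,11

c0: i0 and.ALU  RAW r7
c1: i1,i2 beq.BR;xor.ALU  2-wide
c2: i3,i4 xor.ALU;or.ALU  2-wide
c3: i5,i6 and.ALU;st.MEM  2-wide
c4: i7,i8 st.MEM;add.ALU  2-wide
c5: i9 mulh.MUL  no-port MUL/MUL
c6: i10,i11 mulh.MUL;ld.MEM  2-wide
c7: i12 mul.MUL  tail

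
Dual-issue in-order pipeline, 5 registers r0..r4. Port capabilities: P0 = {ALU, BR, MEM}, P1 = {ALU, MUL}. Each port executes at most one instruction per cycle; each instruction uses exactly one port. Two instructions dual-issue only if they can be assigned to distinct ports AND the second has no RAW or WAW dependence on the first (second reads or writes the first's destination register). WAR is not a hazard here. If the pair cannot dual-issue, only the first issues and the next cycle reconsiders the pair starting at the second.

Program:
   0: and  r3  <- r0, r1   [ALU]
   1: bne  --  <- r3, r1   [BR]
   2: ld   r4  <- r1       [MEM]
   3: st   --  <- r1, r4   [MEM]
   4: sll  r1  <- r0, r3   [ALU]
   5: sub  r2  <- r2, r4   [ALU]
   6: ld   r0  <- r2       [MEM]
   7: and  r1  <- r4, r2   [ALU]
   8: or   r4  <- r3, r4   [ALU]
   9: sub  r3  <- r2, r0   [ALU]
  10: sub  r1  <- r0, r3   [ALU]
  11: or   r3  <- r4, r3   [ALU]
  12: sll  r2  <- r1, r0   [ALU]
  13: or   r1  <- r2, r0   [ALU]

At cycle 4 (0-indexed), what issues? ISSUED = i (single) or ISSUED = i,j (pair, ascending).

ISSUED = 5

c0: i0 and.ALU  RAW r3
c1: i1 bne.BR  no-port BR/MEM
c2: i2 ld.MEM  no-port MEM/MEM
c3: i3,i4 st.MEM sll.ALU  pair
c4: i5 sub.ALU  RAW r2
c5: i6,i7 ld.MEM and.ALU  pair
c6: i8,i9 or.ALU sub.ALU  pair
c7: i10,i11 sub.ALU or.ALU  pair
c8: i12 sll.ALU  RAW r2
c9: i13 or.ALU  tail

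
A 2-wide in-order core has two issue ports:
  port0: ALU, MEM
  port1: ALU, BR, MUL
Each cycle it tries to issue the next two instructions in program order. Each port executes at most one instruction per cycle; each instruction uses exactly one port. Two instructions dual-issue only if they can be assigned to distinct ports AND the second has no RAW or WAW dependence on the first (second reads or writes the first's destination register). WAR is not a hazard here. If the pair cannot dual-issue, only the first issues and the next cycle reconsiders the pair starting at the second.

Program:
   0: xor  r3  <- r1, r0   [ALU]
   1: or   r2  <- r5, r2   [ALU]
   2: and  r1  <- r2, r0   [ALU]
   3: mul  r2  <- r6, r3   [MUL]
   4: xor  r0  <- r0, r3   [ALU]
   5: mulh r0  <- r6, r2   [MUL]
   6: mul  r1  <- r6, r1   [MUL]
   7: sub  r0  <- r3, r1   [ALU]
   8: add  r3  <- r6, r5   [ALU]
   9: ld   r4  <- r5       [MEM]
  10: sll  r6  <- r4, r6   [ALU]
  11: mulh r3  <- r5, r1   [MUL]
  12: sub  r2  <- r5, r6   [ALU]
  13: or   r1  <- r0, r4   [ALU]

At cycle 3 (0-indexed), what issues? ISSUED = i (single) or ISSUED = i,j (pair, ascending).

  cy0 -> i0+i1 (xor;or) pair
  cy1 -> i2+i3 (and;mul) pair
  cy2 -> i4 (xor) WAW r0
  cy3 -> i5 (mulh) no-port MUL/MUL
  cy4 -> i6 (mul) RAW r1
  cy5 -> i7+i8 (sub;add) pair
  cy6 -> i9 (ld) RAW r4
  cy7 -> i10+i11 (sll;mulh) pair
  cy8 -> i12+i13 (sub;or) pair

ISSUED = 5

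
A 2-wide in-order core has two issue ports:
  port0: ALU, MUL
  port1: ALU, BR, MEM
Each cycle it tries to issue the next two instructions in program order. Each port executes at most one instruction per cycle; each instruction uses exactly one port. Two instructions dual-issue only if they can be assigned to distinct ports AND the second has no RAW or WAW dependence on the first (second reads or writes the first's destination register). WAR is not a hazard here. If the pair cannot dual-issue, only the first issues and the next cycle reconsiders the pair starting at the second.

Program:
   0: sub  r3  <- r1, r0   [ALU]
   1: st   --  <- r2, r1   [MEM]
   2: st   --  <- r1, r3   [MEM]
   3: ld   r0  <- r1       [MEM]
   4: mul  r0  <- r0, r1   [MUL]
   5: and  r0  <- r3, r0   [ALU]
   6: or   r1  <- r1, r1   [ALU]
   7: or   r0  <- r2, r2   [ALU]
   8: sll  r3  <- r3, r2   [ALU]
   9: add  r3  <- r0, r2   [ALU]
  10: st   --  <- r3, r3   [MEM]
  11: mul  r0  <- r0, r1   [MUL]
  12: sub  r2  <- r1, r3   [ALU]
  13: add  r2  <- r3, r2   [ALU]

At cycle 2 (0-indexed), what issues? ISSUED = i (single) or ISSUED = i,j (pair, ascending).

ISSUED = 3

#0 head=0: sub.ALU+st.MEM i0+i1 dual
#1 head=2: st.MEM i2 no-port MEM/MEM
#2 head=3: ld.MEM i3 RAW+WAW r0
#3 head=4: mul.MUL i4 RAW+WAW r0
#4 head=5: and.ALU+or.ALU i5+i6 dual
#5 head=7: or.ALU+sll.ALU i7+i8 dual
#6 head=9: add.ALU i9 RAW r3
#7 head=10: st.MEM+mul.MUL i10+i11 dual
#8 head=12: sub.ALU i12 RAW+WAW r2
#9 head=13: add.ALU i13 tail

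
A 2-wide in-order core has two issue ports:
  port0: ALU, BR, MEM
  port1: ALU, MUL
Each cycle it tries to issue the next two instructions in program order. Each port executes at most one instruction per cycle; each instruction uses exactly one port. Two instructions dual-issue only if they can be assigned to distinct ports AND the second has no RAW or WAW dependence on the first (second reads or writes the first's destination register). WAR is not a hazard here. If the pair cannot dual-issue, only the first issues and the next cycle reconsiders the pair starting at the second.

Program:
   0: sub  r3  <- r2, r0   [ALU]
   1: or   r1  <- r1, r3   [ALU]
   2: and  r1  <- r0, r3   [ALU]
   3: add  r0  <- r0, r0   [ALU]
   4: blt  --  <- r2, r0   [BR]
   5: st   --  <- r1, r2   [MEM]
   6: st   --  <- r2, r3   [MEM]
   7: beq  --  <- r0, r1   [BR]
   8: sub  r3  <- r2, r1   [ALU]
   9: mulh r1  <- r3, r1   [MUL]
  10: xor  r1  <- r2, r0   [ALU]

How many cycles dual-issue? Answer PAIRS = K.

PAIRS = 2

c0: i0 sub  RAW r3
c1: i1 or  WAW r1
c2: i2/i3 and/add  2-wide
c3: i4 blt  no-port BR/MEM
c4: i5 st  no-port MEM/MEM
c5: i6 st  no-port MEM/BR
c6: i7/i8 beq/sub  2-wide
c7: i9 mulh  WAW r1
c8: i10 xor  tail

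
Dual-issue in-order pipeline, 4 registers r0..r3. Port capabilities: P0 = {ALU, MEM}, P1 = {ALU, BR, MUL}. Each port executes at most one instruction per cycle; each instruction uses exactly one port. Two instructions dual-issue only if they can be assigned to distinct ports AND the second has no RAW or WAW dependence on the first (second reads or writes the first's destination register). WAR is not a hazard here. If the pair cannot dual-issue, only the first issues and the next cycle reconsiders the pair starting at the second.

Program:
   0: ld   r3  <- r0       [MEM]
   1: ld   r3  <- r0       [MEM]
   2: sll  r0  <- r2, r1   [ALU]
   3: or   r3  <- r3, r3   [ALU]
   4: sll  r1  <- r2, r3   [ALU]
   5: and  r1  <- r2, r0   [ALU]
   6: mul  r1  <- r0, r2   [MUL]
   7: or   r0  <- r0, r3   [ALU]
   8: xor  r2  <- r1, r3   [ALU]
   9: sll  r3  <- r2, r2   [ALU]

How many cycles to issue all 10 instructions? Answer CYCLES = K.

CYCLES = 8

#0 head=0: ld.MEM i0 no-port MEM/MEM
#1 head=1: ld.MEM sll.ALU i1+i2 dual
#2 head=3: or.ALU i3 RAW r3
#3 head=4: sll.ALU i4 WAW r1
#4 head=5: and.ALU i5 WAW r1
#5 head=6: mul.MUL or.ALU i6+i7 dual
#6 head=8: xor.ALU i8 RAW r2
#7 head=9: sll.ALU i9 tail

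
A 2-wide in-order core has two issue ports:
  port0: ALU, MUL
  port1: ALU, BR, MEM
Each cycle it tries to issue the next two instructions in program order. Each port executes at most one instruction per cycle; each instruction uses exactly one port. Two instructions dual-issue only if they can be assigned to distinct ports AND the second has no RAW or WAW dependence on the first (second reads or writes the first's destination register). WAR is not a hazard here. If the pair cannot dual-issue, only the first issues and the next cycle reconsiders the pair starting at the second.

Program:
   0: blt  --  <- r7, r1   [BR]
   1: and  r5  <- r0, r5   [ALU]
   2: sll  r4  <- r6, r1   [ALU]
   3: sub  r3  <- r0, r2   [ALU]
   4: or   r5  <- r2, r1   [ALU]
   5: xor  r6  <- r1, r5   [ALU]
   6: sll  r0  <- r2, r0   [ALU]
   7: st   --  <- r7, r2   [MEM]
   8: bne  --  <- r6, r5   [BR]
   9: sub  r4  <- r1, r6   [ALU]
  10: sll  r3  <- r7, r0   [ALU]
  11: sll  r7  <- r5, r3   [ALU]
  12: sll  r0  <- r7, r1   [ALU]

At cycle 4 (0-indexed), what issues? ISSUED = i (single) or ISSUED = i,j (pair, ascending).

  cy0 -> i0/i1 (blt.BR and.ALU) dual
  cy1 -> i2/i3 (sll.ALU sub.ALU) dual
  cy2 -> i4 (or.ALU) RAW r5
  cy3 -> i5/i6 (xor.ALU sll.ALU) dual
  cy4 -> i7 (st.MEM) no-port MEM/BR
  cy5 -> i8/i9 (bne.BR sub.ALU) dual
  cy6 -> i10 (sll.ALU) RAW r3
  cy7 -> i11 (sll.ALU) RAW r7
  cy8 -> i12 (sll.ALU) tail

ISSUED = 7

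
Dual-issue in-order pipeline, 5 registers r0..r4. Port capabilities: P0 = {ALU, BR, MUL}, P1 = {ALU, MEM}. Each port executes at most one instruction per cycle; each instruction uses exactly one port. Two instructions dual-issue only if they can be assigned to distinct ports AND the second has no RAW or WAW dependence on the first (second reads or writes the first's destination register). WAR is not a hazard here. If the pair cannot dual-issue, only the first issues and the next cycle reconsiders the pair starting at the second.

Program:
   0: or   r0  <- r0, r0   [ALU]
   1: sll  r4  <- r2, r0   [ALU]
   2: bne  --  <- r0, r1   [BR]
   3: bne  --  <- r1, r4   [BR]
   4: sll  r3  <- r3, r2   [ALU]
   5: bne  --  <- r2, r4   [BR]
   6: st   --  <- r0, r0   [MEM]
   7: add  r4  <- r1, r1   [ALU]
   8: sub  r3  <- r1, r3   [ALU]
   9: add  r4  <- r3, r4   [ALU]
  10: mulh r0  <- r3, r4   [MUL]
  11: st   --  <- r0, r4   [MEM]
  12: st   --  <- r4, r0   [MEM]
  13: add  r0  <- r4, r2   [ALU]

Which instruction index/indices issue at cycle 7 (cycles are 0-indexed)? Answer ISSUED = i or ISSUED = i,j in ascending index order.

ISSUED = 11

  cy0 -> i0 (or) RAW r0
  cy1 -> i1&i2 (sll bne) 2-wide
  cy2 -> i3&i4 (bne sll) 2-wide
  cy3 -> i5&i6 (bne st) 2-wide
  cy4 -> i7&i8 (add sub) 2-wide
  cy5 -> i9 (add) RAW r4
  cy6 -> i10 (mulh) RAW r0
  cy7 -> i11 (st) no-port MEM/MEM
  cy8 -> i12&i13 (st add) 2-wide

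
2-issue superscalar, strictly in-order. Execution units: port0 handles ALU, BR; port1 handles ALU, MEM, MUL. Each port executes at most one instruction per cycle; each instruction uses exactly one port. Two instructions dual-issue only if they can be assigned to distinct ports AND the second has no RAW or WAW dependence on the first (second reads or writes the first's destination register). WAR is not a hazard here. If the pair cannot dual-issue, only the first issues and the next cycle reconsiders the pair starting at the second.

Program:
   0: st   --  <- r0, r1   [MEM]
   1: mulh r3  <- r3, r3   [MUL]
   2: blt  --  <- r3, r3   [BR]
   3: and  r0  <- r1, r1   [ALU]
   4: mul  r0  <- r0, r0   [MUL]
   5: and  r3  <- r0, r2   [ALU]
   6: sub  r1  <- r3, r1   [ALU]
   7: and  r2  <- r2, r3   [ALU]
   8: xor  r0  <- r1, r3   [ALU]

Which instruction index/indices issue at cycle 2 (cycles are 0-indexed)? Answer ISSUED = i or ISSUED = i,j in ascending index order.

ISSUED = 2,3

t=0 i0:st ; no-port MEM/MUL
t=1 i1:mulh ; RAW r3
t=2 i2,i3:blt;and ; dual
t=3 i4:mul ; RAW r0
t=4 i5:and ; RAW r3
t=5 i6,i7:sub;and ; dual
t=6 i8:xor ; tail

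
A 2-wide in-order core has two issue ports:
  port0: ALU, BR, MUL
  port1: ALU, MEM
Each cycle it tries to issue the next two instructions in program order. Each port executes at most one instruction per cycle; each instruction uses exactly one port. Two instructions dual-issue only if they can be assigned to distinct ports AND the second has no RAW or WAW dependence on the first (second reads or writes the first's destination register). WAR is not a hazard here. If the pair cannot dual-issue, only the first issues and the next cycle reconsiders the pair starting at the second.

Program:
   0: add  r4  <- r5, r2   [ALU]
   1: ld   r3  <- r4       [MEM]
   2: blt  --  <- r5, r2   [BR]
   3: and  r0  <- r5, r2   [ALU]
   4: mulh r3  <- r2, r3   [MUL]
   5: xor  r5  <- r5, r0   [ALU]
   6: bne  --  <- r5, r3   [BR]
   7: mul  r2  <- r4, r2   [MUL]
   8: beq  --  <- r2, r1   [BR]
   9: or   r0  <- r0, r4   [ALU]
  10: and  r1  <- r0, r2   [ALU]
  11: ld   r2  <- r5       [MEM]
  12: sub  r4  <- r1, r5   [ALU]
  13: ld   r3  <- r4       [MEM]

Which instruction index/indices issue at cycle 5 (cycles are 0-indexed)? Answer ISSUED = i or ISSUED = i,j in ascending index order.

#0 head=0: add i0 RAW r4
#1 head=1: ld;blt i1+i2 2-wide
#2 head=3: and;mulh i3+i4 2-wide
#3 head=5: xor i5 RAW r5
#4 head=6: bne i6 no-port BR/MUL
#5 head=7: mul i7 no-port MUL/BR
#6 head=8: beq;or i8+i9 2-wide
#7 head=10: and;ld i10+i11 2-wide
#8 head=12: sub i12 RAW r4
#9 head=13: ld i13 tail

ISSUED = 7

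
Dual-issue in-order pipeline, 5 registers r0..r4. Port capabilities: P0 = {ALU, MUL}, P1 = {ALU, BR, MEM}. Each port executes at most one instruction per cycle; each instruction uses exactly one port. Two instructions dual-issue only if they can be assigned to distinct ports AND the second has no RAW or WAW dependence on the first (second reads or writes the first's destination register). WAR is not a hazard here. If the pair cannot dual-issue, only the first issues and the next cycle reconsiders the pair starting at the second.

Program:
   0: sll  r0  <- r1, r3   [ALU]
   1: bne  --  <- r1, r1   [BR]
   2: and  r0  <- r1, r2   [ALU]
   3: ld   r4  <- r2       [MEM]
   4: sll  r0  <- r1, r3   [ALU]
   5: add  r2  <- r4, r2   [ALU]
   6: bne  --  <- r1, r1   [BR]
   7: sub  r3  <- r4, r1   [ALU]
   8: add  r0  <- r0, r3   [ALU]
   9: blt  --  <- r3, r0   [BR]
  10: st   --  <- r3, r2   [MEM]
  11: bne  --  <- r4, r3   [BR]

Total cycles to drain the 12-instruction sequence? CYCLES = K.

CYCLES = 8

t=0 i0&i1:sll+bne ; pair
t=1 i2&i3:and+ld ; pair
t=2 i4&i5:sll+add ; pair
t=3 i6&i7:bne+sub ; pair
t=4 i8:add ; RAW r0
t=5 i9:blt ; no-port BR/MEM
t=6 i10:st ; no-port MEM/BR
t=7 i11:bne ; tail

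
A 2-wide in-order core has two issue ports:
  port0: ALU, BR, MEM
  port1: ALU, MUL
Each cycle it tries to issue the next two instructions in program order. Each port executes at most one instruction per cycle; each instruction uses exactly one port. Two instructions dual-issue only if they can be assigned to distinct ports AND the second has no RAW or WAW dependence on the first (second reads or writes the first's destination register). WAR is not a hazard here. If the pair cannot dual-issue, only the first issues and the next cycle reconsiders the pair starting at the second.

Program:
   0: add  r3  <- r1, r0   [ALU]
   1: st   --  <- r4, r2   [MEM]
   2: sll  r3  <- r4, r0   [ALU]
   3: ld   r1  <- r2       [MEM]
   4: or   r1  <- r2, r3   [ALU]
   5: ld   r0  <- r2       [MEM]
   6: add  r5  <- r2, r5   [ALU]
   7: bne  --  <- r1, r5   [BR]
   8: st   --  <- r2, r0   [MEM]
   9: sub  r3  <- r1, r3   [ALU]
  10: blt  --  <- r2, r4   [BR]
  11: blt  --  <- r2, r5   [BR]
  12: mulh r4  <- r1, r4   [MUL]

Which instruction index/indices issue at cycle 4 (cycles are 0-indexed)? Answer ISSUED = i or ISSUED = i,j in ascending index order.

ISSUED = 7

  cy0 -> i0,i1 (add st) dual
  cy1 -> i2,i3 (sll ld) dual
  cy2 -> i4,i5 (or ld) dual
  cy3 -> i6 (add) RAW r5
  cy4 -> i7 (bne) no-port BR/MEM
  cy5 -> i8,i9 (st sub) dual
  cy6 -> i10 (blt) no-port BR/BR
  cy7 -> i11,i12 (blt mulh) dual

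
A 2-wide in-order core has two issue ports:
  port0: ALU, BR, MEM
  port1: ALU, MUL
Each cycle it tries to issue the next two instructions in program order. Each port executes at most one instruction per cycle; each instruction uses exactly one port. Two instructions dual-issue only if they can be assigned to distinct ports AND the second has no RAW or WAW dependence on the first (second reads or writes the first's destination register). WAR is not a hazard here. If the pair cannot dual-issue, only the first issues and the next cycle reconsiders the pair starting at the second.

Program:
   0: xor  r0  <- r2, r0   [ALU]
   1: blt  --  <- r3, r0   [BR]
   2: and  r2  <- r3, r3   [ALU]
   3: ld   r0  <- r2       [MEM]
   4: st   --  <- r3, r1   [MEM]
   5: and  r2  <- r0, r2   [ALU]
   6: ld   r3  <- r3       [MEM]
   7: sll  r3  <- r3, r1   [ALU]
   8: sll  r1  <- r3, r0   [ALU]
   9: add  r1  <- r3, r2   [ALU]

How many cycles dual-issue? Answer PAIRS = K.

PAIRS = 2

#0 head=0: xor.ALU i0 RAW r0
#1 head=1: blt.BR and.ALU i1+i2 pair
#2 head=3: ld.MEM i3 no-port MEM/MEM
#3 head=4: st.MEM and.ALU i4+i5 pair
#4 head=6: ld.MEM i6 RAW+WAW r3
#5 head=7: sll.ALU i7 RAW r3
#6 head=8: sll.ALU i8 WAW r1
#7 head=9: add.ALU i9 tail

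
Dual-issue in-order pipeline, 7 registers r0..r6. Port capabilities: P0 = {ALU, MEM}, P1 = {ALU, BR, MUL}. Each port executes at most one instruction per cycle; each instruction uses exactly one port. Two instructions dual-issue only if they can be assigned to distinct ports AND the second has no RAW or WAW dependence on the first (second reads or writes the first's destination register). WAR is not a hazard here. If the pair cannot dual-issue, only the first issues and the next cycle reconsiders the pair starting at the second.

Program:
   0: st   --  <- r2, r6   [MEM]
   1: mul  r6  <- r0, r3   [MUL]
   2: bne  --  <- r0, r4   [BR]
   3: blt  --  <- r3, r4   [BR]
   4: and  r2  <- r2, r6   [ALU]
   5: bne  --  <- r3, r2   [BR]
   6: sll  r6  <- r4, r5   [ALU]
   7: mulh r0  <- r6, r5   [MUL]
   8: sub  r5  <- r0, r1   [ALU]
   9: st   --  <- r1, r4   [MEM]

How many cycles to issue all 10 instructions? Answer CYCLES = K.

  cy0 -> i0&i1 (st+mul) 2-wide
  cy1 -> i2 (bne) no-port BR/BR
  cy2 -> i3&i4 (blt+and) 2-wide
  cy3 -> i5&i6 (bne+sll) 2-wide
  cy4 -> i7 (mulh) RAW r0
  cy5 -> i8&i9 (sub+st) 2-wide

CYCLES = 6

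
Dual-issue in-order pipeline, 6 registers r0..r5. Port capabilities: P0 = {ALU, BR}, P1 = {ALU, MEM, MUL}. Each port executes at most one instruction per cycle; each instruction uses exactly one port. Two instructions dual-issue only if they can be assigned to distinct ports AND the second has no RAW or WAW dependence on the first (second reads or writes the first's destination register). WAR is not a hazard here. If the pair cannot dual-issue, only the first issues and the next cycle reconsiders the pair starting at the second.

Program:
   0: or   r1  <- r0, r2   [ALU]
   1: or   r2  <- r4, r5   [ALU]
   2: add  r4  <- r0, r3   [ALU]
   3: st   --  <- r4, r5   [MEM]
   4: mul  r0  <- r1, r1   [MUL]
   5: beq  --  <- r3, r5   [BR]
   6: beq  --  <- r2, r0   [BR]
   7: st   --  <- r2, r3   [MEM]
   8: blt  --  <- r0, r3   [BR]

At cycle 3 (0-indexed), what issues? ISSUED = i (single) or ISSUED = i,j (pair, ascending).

[0] i0+i1  or/or  -- 2-wide
[1] i2  add  -- RAW r4
[2] i3  st  -- no-port MEM/MUL
[3] i4+i5  mul/beq  -- 2-wide
[4] i6+i7  beq/st  -- 2-wide
[5] i8  blt  -- tail

ISSUED = 4,5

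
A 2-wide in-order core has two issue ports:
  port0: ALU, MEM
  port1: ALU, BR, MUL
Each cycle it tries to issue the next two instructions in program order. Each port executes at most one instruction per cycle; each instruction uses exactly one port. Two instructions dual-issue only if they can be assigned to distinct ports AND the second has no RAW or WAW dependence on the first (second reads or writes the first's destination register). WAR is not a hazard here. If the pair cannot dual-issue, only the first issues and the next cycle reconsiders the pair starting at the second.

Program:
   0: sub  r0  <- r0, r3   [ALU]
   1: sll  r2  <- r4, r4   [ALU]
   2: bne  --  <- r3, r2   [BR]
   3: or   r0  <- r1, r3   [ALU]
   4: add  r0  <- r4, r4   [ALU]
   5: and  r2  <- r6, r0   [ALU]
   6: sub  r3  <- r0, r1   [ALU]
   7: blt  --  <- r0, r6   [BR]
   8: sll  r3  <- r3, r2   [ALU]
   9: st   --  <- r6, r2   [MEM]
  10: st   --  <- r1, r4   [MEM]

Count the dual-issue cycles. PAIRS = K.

  cy0 -> i0/i1 (sub.ALU;sll.ALU) dual
  cy1 -> i2/i3 (bne.BR;or.ALU) dual
  cy2 -> i4 (add.ALU) RAW r0
  cy3 -> i5/i6 (and.ALU;sub.ALU) dual
  cy4 -> i7/i8 (blt.BR;sll.ALU) dual
  cy5 -> i9 (st.MEM) no-port MEM/MEM
  cy6 -> i10 (st.MEM) tail

PAIRS = 4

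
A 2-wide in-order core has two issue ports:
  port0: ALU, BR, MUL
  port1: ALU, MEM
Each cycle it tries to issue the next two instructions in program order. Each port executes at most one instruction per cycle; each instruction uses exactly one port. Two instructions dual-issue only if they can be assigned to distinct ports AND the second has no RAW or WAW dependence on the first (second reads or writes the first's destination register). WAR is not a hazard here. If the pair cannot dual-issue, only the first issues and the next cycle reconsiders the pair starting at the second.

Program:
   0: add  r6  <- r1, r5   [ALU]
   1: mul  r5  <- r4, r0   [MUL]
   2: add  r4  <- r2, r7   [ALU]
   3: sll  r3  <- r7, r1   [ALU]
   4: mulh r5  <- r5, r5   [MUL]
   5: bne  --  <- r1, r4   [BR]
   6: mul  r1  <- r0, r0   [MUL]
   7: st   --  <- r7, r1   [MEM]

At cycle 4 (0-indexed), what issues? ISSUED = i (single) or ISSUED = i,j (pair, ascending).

0. add;mul @i0&i1  | dual
1. add;sll @i2&i3  | dual
2. mulh @i4  | no-port MUL/BR
3. bne @i5  | no-port BR/MUL
4. mul @i6  | RAW r1
5. st @i7  | tail

ISSUED = 6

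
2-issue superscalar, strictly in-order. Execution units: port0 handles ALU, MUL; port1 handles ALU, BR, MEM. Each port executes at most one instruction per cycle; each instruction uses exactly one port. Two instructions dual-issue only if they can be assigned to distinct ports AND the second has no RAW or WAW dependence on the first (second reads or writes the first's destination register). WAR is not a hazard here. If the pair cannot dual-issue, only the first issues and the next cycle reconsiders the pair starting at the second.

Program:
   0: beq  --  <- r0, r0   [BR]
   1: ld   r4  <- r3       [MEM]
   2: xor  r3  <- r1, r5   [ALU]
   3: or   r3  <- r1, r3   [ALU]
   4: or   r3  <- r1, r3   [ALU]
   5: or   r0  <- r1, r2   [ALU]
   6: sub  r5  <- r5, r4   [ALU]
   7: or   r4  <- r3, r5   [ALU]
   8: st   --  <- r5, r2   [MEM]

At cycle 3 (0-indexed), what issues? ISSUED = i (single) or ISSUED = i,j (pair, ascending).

ISSUED = 4,5

c0: i0 beq  no-port BR/MEM
c1: i1,i2 ld/xor  2-wide
c2: i3 or  RAW+WAW r3
c3: i4,i5 or/or  2-wide
c4: i6 sub  RAW r5
c5: i7,i8 or/st  2-wide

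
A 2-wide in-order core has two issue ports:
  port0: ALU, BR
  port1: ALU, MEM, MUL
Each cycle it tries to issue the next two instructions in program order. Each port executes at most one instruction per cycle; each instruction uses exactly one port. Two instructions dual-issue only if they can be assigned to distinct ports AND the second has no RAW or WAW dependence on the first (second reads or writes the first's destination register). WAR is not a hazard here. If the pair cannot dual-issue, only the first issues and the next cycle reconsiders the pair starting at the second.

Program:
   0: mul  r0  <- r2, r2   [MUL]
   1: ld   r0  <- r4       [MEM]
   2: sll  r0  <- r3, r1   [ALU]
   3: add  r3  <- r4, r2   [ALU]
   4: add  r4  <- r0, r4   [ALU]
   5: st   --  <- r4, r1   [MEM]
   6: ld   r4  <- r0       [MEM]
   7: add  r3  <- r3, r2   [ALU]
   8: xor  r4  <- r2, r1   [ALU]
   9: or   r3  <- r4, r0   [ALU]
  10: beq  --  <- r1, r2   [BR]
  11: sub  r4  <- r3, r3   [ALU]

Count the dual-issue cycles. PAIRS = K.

PAIRS = 3

c0: i0 mul.MUL  no-port MUL/MEM
c1: i1 ld.MEM  WAW r0
c2: i2,i3 sll.ALU;add.ALU  dual
c3: i4 add.ALU  RAW r4
c4: i5 st.MEM  no-port MEM/MEM
c5: i6,i7 ld.MEM;add.ALU  dual
c6: i8 xor.ALU  RAW r4
c7: i9,i10 or.ALU;beq.BR  dual
c8: i11 sub.ALU  tail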